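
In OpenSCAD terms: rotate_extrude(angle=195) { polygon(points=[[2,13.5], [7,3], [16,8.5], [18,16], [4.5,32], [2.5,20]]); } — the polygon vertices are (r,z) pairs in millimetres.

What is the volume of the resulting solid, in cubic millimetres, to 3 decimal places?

Volume = 8140.843 mm³

Profile (r,z), 6 vertices: (2,13.5) (7,3) (16,8.5) (18,16) (4.5,32) (2.5,20)
edge 0: (2,13.5)→(7,3)  cross = 2·3 − 7·13.5 = -88.5000; (r_i+r_j)·cross = 9·-88.5000 = -796.5000
edge 1: (7,3)→(16,8.5)  cross = 7·8.5 − 16·3 = 11.5000; (r_i+r_j)·cross = 23·11.5000 = 264.5000
edge 2: (16,8.5)→(18,16)  cross = 16·16 − 18·8.5 = 103.0000; (r_i+r_j)·cross = 34·103.0000 = 3502.0000
edge 3: (18,16)→(4.5,32)  cross = 18·32 − 4.5·16 = 504.0000; (r_i+r_j)·cross = 22.5·504.0000 = 11340.0000
edge 4: (4.5,32)→(2.5,20)  cross = 4.5·20 − 2.5·32 = 10.0000; (r_i+r_j)·cross = 7·10.0000 = 70.0000
edge 5: (2.5,20)→(2,13.5)  cross = 2.5·13.5 − 2·20 = -6.2500; (r_i+r_j)·cross = 4.5·-6.2500 = -28.1250
Σcross = 533.7500 → A = |Σcross|/2 = 266.8750 mm²
Σ(r_i+r_j)·cross = 14351.8750 → first moment M = |Σ|/6 = 2391.9792
R_c = M/A = 2391.9792/266.8750 = 8.9629 mm
θ = 195° = 3.403392 rad
V = θ·R_c·A = 3.403392·8.9629·266.8750 = 8140.843 mm³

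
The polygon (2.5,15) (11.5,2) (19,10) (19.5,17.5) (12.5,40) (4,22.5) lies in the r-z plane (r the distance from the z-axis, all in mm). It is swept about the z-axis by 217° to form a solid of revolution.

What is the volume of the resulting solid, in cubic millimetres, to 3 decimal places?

Volume = 15958.849 mm³

Profile (r,z), 6 vertices: (2.5,15) (11.5,2) (19,10) (19.5,17.5) (12.5,40) (4,22.5)
edge 0: (2.5,15)→(11.5,2)  cross = 2.5·2 − 11.5·15 = -167.5000; (r_i+r_j)·cross = 14·-167.5000 = -2345.0000
edge 1: (11.5,2)→(19,10)  cross = 11.5·10 − 19·2 = 77.0000; (r_i+r_j)·cross = 30.5·77.0000 = 2348.5000
edge 2: (19,10)→(19.5,17.5)  cross = 19·17.5 − 19.5·10 = 137.5000; (r_i+r_j)·cross = 38.5·137.5000 = 5293.7500
edge 3: (19.5,17.5)→(12.5,40)  cross = 19.5·40 − 12.5·17.5 = 561.2500; (r_i+r_j)·cross = 32·561.2500 = 17960.0000
edge 4: (12.5,40)→(4,22.5)  cross = 12.5·22.5 − 4·40 = 121.2500; (r_i+r_j)·cross = 16.5·121.2500 = 2000.6250
edge 5: (4,22.5)→(2.5,15)  cross = 4·15 − 2.5·22.5 = 3.7500; (r_i+r_j)·cross = 6.5·3.7500 = 24.3750
Σcross = 733.2500 → A = |Σcross|/2 = 366.6250 mm²
Σ(r_i+r_j)·cross = 25282.2500 → first moment M = |Σ|/6 = 4213.7083
R_c = M/A = 4213.7083/366.6250 = 11.4932 mm
θ = 217° = 3.787364 rad
V = θ·R_c·A = 3.787364·11.4932·366.6250 = 15958.849 mm³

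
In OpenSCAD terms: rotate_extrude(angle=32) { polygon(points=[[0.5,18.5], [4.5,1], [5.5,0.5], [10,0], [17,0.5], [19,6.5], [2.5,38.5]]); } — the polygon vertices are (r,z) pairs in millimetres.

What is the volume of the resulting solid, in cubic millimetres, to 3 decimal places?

Profile (r,z), 7 vertices: (0.5,18.5) (4.5,1) (5.5,0.5) (10,0) (17,0.5) (19,6.5) (2.5,38.5)
edge 0: (0.5,18.5)→(4.5,1)  cross = 0.5·1 − 4.5·18.5 = -82.7500; (r_i+r_j)·cross = 5·-82.7500 = -413.7500
edge 1: (4.5,1)→(5.5,0.5)  cross = 4.5·0.5 − 5.5·1 = -3.2500; (r_i+r_j)·cross = 10·-3.2500 = -32.5000
edge 2: (5.5,0.5)→(10,0)  cross = 5.5·0 − 10·0.5 = -5.0000; (r_i+r_j)·cross = 15.5·-5.0000 = -77.5000
edge 3: (10,0)→(17,0.5)  cross = 10·0.5 − 17·0 = 5.0000; (r_i+r_j)·cross = 27·5.0000 = 135.0000
edge 4: (17,0.5)→(19,6.5)  cross = 17·6.5 − 19·0.5 = 101.0000; (r_i+r_j)·cross = 36·101.0000 = 3636.0000
edge 5: (19,6.5)→(2.5,38.5)  cross = 19·38.5 − 2.5·6.5 = 715.2500; (r_i+r_j)·cross = 21.5·715.2500 = 15377.8750
edge 6: (2.5,38.5)→(0.5,18.5)  cross = 2.5·18.5 − 0.5·38.5 = 27.0000; (r_i+r_j)·cross = 3·27.0000 = 81.0000
Σcross = 757.2500 → A = |Σcross|/2 = 378.6250 mm²
Σ(r_i+r_j)·cross = 18706.1250 → first moment M = |Σ|/6 = 3117.6875
R_c = M/A = 3117.6875/378.6250 = 8.2342 mm
θ = 32° = 0.558505 rad
V = θ·R_c·A = 0.558505·8.2342·378.6250 = 1741.245 mm³

Volume = 1741.245 mm³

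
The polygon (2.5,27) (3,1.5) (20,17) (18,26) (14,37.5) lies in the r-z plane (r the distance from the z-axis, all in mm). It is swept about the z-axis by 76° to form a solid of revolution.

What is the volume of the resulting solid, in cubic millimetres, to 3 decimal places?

Profile (r,z), 5 vertices: (2.5,27) (3,1.5) (20,17) (18,26) (14,37.5)
edge 0: (2.5,27)→(3,1.5)  cross = 2.5·1.5 − 3·27 = -77.2500; (r_i+r_j)·cross = 5.5·-77.2500 = -424.8750
edge 1: (3,1.5)→(20,17)  cross = 3·17 − 20·1.5 = 21.0000; (r_i+r_j)·cross = 23·21.0000 = 483.0000
edge 2: (20,17)→(18,26)  cross = 20·26 − 18·17 = 214.0000; (r_i+r_j)·cross = 38·214.0000 = 8132.0000
edge 3: (18,26)→(14,37.5)  cross = 18·37.5 − 14·26 = 311.0000; (r_i+r_j)·cross = 32·311.0000 = 9952.0000
edge 4: (14,37.5)→(2.5,27)  cross = 14·27 − 2.5·37.5 = 284.2500; (r_i+r_j)·cross = 16.5·284.2500 = 4690.1250
Σcross = 753.0000 → A = |Σcross|/2 = 376.5000 mm²
Σ(r_i+r_j)·cross = 22832.2500 → first moment M = |Σ|/6 = 3805.3750
R_c = M/A = 3805.3750/376.5000 = 10.1072 mm
θ = 76° = 1.326450 rad
V = θ·R_c·A = 1.326450·10.1072·376.5000 = 5047.641 mm³

Volume = 5047.641 mm³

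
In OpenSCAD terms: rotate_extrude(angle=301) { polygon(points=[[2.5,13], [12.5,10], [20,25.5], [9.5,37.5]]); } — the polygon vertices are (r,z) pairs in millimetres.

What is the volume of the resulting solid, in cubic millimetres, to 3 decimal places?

Profile (r,z), 4 vertices: (2.5,13) (12.5,10) (20,25.5) (9.5,37.5)
edge 0: (2.5,13)→(12.5,10)  cross = 2.5·10 − 12.5·13 = -137.5000; (r_i+r_j)·cross = 15·-137.5000 = -2062.5000
edge 1: (12.5,10)→(20,25.5)  cross = 12.5·25.5 − 20·10 = 118.7500; (r_i+r_j)·cross = 32.5·118.7500 = 3859.3750
edge 2: (20,25.5)→(9.5,37.5)  cross = 20·37.5 − 9.5·25.5 = 507.7500; (r_i+r_j)·cross = 29.5·507.7500 = 14978.6250
edge 3: (9.5,37.5)→(2.5,13)  cross = 9.5·13 − 2.5·37.5 = 29.7500; (r_i+r_j)·cross = 12·29.7500 = 357.0000
Σcross = 518.7500 → A = |Σcross|/2 = 259.3750 mm²
Σ(r_i+r_j)·cross = 17132.5000 → first moment M = |Σ|/6 = 2855.4167
R_c = M/A = 2855.4167/259.3750 = 11.0088 mm
θ = 301° = 5.253441 rad
V = θ·R_c·A = 5.253441·11.0088·259.3750 = 15000.763 mm³

Volume = 15000.763 mm³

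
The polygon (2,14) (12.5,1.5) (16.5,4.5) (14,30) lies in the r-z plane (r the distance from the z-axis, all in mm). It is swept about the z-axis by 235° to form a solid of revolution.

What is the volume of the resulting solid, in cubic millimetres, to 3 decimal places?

Profile (r,z), 4 vertices: (2,14) (12.5,1.5) (16.5,4.5) (14,30)
edge 0: (2,14)→(12.5,1.5)  cross = 2·1.5 − 12.5·14 = -172.0000; (r_i+r_j)·cross = 14.5·-172.0000 = -2494.0000
edge 1: (12.5,1.5)→(16.5,4.5)  cross = 12.5·4.5 − 16.5·1.5 = 31.5000; (r_i+r_j)·cross = 29·31.5000 = 913.5000
edge 2: (16.5,4.5)→(14,30)  cross = 16.5·30 − 14·4.5 = 432.0000; (r_i+r_j)·cross = 30.5·432.0000 = 13176.0000
edge 3: (14,30)→(2,14)  cross = 14·14 − 2·30 = 136.0000; (r_i+r_j)·cross = 16·136.0000 = 2176.0000
Σcross = 427.5000 → A = |Σcross|/2 = 213.7500 mm²
Σ(r_i+r_j)·cross = 13771.5000 → first moment M = |Σ|/6 = 2295.2500
R_c = M/A = 2295.2500/213.7500 = 10.7380 mm
θ = 235° = 4.101524 rad
V = θ·R_c·A = 4.101524·10.7380·213.7500 = 9414.022 mm³

Volume = 9414.022 mm³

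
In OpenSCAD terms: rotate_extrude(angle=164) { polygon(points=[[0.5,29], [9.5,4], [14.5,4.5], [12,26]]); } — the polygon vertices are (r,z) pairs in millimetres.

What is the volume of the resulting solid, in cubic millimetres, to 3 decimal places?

Volume = 4601.689 mm³

Profile (r,z), 4 vertices: (0.5,29) (9.5,4) (14.5,4.5) (12,26)
edge 0: (0.5,29)→(9.5,4)  cross = 0.5·4 − 9.5·29 = -273.5000; (r_i+r_j)·cross = 10·-273.5000 = -2735.0000
edge 1: (9.5,4)→(14.5,4.5)  cross = 9.5·4.5 − 14.5·4 = -15.2500; (r_i+r_j)·cross = 24·-15.2500 = -366.0000
edge 2: (14.5,4.5)→(12,26)  cross = 14.5·26 − 12·4.5 = 323.0000; (r_i+r_j)·cross = 26.5·323.0000 = 8559.5000
edge 3: (12,26)→(0.5,29)  cross = 12·29 − 0.5·26 = 335.0000; (r_i+r_j)·cross = 12.5·335.0000 = 4187.5000
Σcross = 369.2500 → A = |Σcross|/2 = 184.6250 mm²
Σ(r_i+r_j)·cross = 9646.0000 → first moment M = |Σ|/6 = 1607.6667
R_c = M/A = 1607.6667/184.6250 = 8.7077 mm
θ = 164° = 2.862340 rad
V = θ·R_c·A = 2.862340·8.7077·184.6250 = 4601.689 mm³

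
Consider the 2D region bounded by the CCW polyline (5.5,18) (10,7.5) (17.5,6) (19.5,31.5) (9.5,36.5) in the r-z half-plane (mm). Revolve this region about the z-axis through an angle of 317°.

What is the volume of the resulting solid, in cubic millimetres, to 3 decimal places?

Profile (r,z), 5 vertices: (5.5,18) (10,7.5) (17.5,6) (19.5,31.5) (9.5,36.5)
edge 0: (5.5,18)→(10,7.5)  cross = 5.5·7.5 − 10·18 = -138.7500; (r_i+r_j)·cross = 15.5·-138.7500 = -2150.6250
edge 1: (10,7.5)→(17.5,6)  cross = 10·6 − 17.5·7.5 = -71.2500; (r_i+r_j)·cross = 27.5·-71.2500 = -1959.3750
edge 2: (17.5,6)→(19.5,31.5)  cross = 17.5·31.5 − 19.5·6 = 434.2500; (r_i+r_j)·cross = 37·434.2500 = 16067.2500
edge 3: (19.5,31.5)→(9.5,36.5)  cross = 19.5·36.5 − 9.5·31.5 = 412.5000; (r_i+r_j)·cross = 29·412.5000 = 11962.5000
edge 4: (9.5,36.5)→(5.5,18)  cross = 9.5·18 − 5.5·36.5 = -29.7500; (r_i+r_j)·cross = 15·-29.7500 = -446.2500
Σcross = 607.0000 → A = |Σcross|/2 = 303.5000 mm²
Σ(r_i+r_j)·cross = 23473.5000 → first moment M = |Σ|/6 = 3912.2500
R_c = M/A = 3912.2500/303.5000 = 12.8904 mm
θ = 317° = 5.532694 rad
V = θ·R_c·A = 5.532694·12.8904·303.5000 = 21645.281 mm³

Volume = 21645.281 mm³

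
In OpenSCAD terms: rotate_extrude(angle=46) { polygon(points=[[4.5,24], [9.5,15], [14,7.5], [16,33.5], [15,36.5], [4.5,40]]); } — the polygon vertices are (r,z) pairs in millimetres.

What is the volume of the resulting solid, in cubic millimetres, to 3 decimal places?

Volume = 2052.356 mm³

Profile (r,z), 6 vertices: (4.5,24) (9.5,15) (14,7.5) (16,33.5) (15,36.5) (4.5,40)
edge 0: (4.5,24)→(9.5,15)  cross = 4.5·15 − 9.5·24 = -160.5000; (r_i+r_j)·cross = 14·-160.5000 = -2247.0000
edge 1: (9.5,15)→(14,7.5)  cross = 9.5·7.5 − 14·15 = -138.7500; (r_i+r_j)·cross = 23.5·-138.7500 = -3260.6250
edge 2: (14,7.5)→(16,33.5)  cross = 14·33.5 − 16·7.5 = 349.0000; (r_i+r_j)·cross = 30·349.0000 = 10470.0000
edge 3: (16,33.5)→(15,36.5)  cross = 16·36.5 − 15·33.5 = 81.5000; (r_i+r_j)·cross = 31·81.5000 = 2526.5000
edge 4: (15,36.5)→(4.5,40)  cross = 15·40 − 4.5·36.5 = 435.7500; (r_i+r_j)·cross = 19.5·435.7500 = 8497.1250
edge 5: (4.5,40)→(4.5,24)  cross = 4.5·24 − 4.5·40 = -72.0000; (r_i+r_j)·cross = 9·-72.0000 = -648.0000
Σcross = 495.0000 → A = |Σcross|/2 = 247.5000 mm²
Σ(r_i+r_j)·cross = 15338.0000 → first moment M = |Σ|/6 = 2556.3333
R_c = M/A = 2556.3333/247.5000 = 10.3286 mm
θ = 46° = 0.802851 rad
V = θ·R_c·A = 0.802851·10.3286·247.5000 = 2052.356 mm³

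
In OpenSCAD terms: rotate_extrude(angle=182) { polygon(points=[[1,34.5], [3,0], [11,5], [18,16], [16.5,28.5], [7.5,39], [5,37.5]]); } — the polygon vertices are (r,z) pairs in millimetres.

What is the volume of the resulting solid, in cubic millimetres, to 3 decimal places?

Profile (r,z), 7 vertices: (1,34.5) (3,0) (11,5) (18,16) (16.5,28.5) (7.5,39) (5,37.5)
edge 0: (1,34.5)→(3,0)  cross = 1·0 − 3·34.5 = -103.5000; (r_i+r_j)·cross = 4·-103.5000 = -414.0000
edge 1: (3,0)→(11,5)  cross = 3·5 − 11·0 = 15.0000; (r_i+r_j)·cross = 14·15.0000 = 210.0000
edge 2: (11,5)→(18,16)  cross = 11·16 − 18·5 = 86.0000; (r_i+r_j)·cross = 29·86.0000 = 2494.0000
edge 3: (18,16)→(16.5,28.5)  cross = 18·28.5 − 16.5·16 = 249.0000; (r_i+r_j)·cross = 34.5·249.0000 = 8590.5000
edge 4: (16.5,28.5)→(7.5,39)  cross = 16.5·39 − 7.5·28.5 = 429.7500; (r_i+r_j)·cross = 24·429.7500 = 10314.0000
edge 5: (7.5,39)→(5,37.5)  cross = 7.5·37.5 − 5·39 = 86.2500; (r_i+r_j)·cross = 12.5·86.2500 = 1078.1250
edge 6: (5,37.5)→(1,34.5)  cross = 5·34.5 − 1·37.5 = 135.0000; (r_i+r_j)·cross = 6·135.0000 = 810.0000
Σcross = 897.5000 → A = |Σcross|/2 = 448.7500 mm²
Σ(r_i+r_j)·cross = 23082.6250 → first moment M = |Σ|/6 = 3847.1042
R_c = M/A = 3847.1042/448.7500 = 8.5729 mm
θ = 182° = 3.176499 rad
V = θ·R_c·A = 3.176499·8.5729·448.7500 = 12220.323 mm³

Volume = 12220.323 mm³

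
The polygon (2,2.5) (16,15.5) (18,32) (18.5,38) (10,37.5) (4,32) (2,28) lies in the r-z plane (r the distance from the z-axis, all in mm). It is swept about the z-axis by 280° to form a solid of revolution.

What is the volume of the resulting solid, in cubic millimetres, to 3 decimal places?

Profile (r,z), 7 vertices: (2,2.5) (16,15.5) (18,32) (18.5,38) (10,37.5) (4,32) (2,28)
edge 0: (2,2.5)→(16,15.5)  cross = 2·15.5 − 16·2.5 = -9.0000; (r_i+r_j)·cross = 18·-9.0000 = -162.0000
edge 1: (16,15.5)→(18,32)  cross = 16·32 − 18·15.5 = 233.0000; (r_i+r_j)·cross = 34·233.0000 = 7922.0000
edge 2: (18,32)→(18.5,38)  cross = 18·38 − 18.5·32 = 92.0000; (r_i+r_j)·cross = 36.5·92.0000 = 3358.0000
edge 3: (18.5,38)→(10,37.5)  cross = 18.5·37.5 − 10·38 = 313.7500; (r_i+r_j)·cross = 28.5·313.7500 = 8941.8750
edge 4: (10,37.5)→(4,32)  cross = 10·32 − 4·37.5 = 170.0000; (r_i+r_j)·cross = 14·170.0000 = 2380.0000
edge 5: (4,32)→(2,28)  cross = 4·28 − 2·32 = 48.0000; (r_i+r_j)·cross = 6·48.0000 = 288.0000
edge 6: (2,28)→(2,2.5)  cross = 2·2.5 − 2·28 = -51.0000; (r_i+r_j)·cross = 4·-51.0000 = -204.0000
Σcross = 796.7500 → A = |Σcross|/2 = 398.3750 mm²
Σ(r_i+r_j)·cross = 22523.8750 → first moment M = |Σ|/6 = 3753.9792
R_c = M/A = 3753.9792/398.3750 = 9.4232 mm
θ = 280° = 4.886922 rad
V = θ·R_c·A = 4.886922·9.4232·398.3750 = 18345.403 mm³

Volume = 18345.403 mm³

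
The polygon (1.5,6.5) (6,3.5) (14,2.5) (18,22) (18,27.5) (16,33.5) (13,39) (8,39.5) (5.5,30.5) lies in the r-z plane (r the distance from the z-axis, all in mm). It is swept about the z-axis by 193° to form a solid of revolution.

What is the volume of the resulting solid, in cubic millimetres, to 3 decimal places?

Profile (r,z), 9 vertices: (1.5,6.5) (6,3.5) (14,2.5) (18,22) (18,27.5) (16,33.5) (13,39) (8,39.5) (5.5,30.5)
edge 0: (1.5,6.5)→(6,3.5)  cross = 1.5·3.5 − 6·6.5 = -33.7500; (r_i+r_j)·cross = 7.5·-33.7500 = -253.1250
edge 1: (6,3.5)→(14,2.5)  cross = 6·2.5 − 14·3.5 = -34.0000; (r_i+r_j)·cross = 20·-34.0000 = -680.0000
edge 2: (14,2.5)→(18,22)  cross = 14·22 − 18·2.5 = 263.0000; (r_i+r_j)·cross = 32·263.0000 = 8416.0000
edge 3: (18,22)→(18,27.5)  cross = 18·27.5 − 18·22 = 99.0000; (r_i+r_j)·cross = 36·99.0000 = 3564.0000
edge 4: (18,27.5)→(16,33.5)  cross = 18·33.5 − 16·27.5 = 163.0000; (r_i+r_j)·cross = 34·163.0000 = 5542.0000
edge 5: (16,33.5)→(13,39)  cross = 16·39 − 13·33.5 = 188.5000; (r_i+r_j)·cross = 29·188.5000 = 5466.5000
edge 6: (13,39)→(8,39.5)  cross = 13·39.5 − 8·39 = 201.5000; (r_i+r_j)·cross = 21·201.5000 = 4231.5000
edge 7: (8,39.5)→(5.5,30.5)  cross = 8·30.5 − 5.5·39.5 = 26.7500; (r_i+r_j)·cross = 13.5·26.7500 = 361.1250
edge 8: (5.5,30.5)→(1.5,6.5)  cross = 5.5·6.5 − 1.5·30.5 = -10.0000; (r_i+r_j)·cross = 7·-10.0000 = -70.0000
Σcross = 864.0000 → A = |Σcross|/2 = 432.0000 mm²
Σ(r_i+r_j)·cross = 26578.0000 → first moment M = |Σ|/6 = 4429.6667
R_c = M/A = 4429.6667/432.0000 = 10.2539 mm
θ = 193° = 3.368485 rad
V = θ·R_c·A = 3.368485·10.2539·432.0000 = 14921.268 mm³

Volume = 14921.268 mm³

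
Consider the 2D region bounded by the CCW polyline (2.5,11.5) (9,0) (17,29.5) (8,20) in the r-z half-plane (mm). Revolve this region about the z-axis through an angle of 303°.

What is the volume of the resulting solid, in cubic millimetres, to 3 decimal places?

Volume = 7715.479 mm³

Profile (r,z), 4 vertices: (2.5,11.5) (9,0) (17,29.5) (8,20)
edge 0: (2.5,11.5)→(9,0)  cross = 2.5·0 − 9·11.5 = -103.5000; (r_i+r_j)·cross = 11.5·-103.5000 = -1190.2500
edge 1: (9,0)→(17,29.5)  cross = 9·29.5 − 17·0 = 265.5000; (r_i+r_j)·cross = 26·265.5000 = 6903.0000
edge 2: (17,29.5)→(8,20)  cross = 17·20 − 8·29.5 = 104.0000; (r_i+r_j)·cross = 25·104.0000 = 2600.0000
edge 3: (8,20)→(2.5,11.5)  cross = 8·11.5 − 2.5·20 = 42.0000; (r_i+r_j)·cross = 10.5·42.0000 = 441.0000
Σcross = 308.0000 → A = |Σcross|/2 = 154.0000 mm²
Σ(r_i+r_j)·cross = 8753.7500 → first moment M = |Σ|/6 = 1458.9583
R_c = M/A = 1458.9583/154.0000 = 9.4738 mm
θ = 303° = 5.288348 rad
V = θ·R_c·A = 5.288348·9.4738·154.0000 = 7715.479 mm³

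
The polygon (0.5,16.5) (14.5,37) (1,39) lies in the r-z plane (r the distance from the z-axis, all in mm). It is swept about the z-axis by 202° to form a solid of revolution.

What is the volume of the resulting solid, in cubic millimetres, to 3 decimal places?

Profile (r,z), 3 vertices: (0.5,16.5) (14.5,37) (1,39)
edge 0: (0.5,16.5)→(14.5,37)  cross = 0.5·37 − 14.5·16.5 = -220.7500; (r_i+r_j)·cross = 15·-220.7500 = -3311.2500
edge 1: (14.5,37)→(1,39)  cross = 14.5·39 − 1·37 = 528.5000; (r_i+r_j)·cross = 15.5·528.5000 = 8191.7500
edge 2: (1,39)→(0.5,16.5)  cross = 1·16.5 − 0.5·39 = -3.0000; (r_i+r_j)·cross = 1.5·-3.0000 = -4.5000
Σcross = 304.7500 → A = |Σcross|/2 = 152.3750 mm²
Σ(r_i+r_j)·cross = 4876.0000 → first moment M = |Σ|/6 = 812.6667
R_c = M/A = 812.6667/152.3750 = 5.3333 mm
θ = 202° = 3.525565 rad
V = θ·R_c·A = 3.525565·5.3333·152.3750 = 2865.109 mm³

Volume = 2865.109 mm³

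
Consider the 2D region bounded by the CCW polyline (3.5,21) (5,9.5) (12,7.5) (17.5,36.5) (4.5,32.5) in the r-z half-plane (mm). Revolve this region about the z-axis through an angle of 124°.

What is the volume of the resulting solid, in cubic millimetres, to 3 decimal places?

Profile (r,z), 5 vertices: (3.5,21) (5,9.5) (12,7.5) (17.5,36.5) (4.5,32.5)
edge 0: (3.5,21)→(5,9.5)  cross = 3.5·9.5 − 5·21 = -71.7500; (r_i+r_j)·cross = 8.5·-71.7500 = -609.8750
edge 1: (5,9.5)→(12,7.5)  cross = 5·7.5 − 12·9.5 = -76.5000; (r_i+r_j)·cross = 17·-76.5000 = -1300.5000
edge 2: (12,7.5)→(17.5,36.5)  cross = 12·36.5 − 17.5·7.5 = 306.7500; (r_i+r_j)·cross = 29.5·306.7500 = 9049.1250
edge 3: (17.5,36.5)→(4.5,32.5)  cross = 17.5·32.5 − 4.5·36.5 = 404.5000; (r_i+r_j)·cross = 22·404.5000 = 8899.0000
edge 4: (4.5,32.5)→(3.5,21)  cross = 4.5·21 − 3.5·32.5 = -19.2500; (r_i+r_j)·cross = 8·-19.2500 = -154.0000
Σcross = 543.7500 → A = |Σcross|/2 = 271.8750 mm²
Σ(r_i+r_j)·cross = 15883.7500 → first moment M = |Σ|/6 = 2647.2917
R_c = M/A = 2647.2917/271.8750 = 9.7372 mm
θ = 124° = 2.164208 rad
V = θ·R_c·A = 2.164208·9.7372·271.8750 = 5729.291 mm³

Volume = 5729.291 mm³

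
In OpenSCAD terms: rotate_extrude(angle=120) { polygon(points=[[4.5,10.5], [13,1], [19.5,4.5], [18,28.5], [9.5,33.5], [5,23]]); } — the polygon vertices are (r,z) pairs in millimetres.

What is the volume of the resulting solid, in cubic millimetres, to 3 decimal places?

Volume = 9128.945 mm³

Profile (r,z), 6 vertices: (4.5,10.5) (13,1) (19.5,4.5) (18,28.5) (9.5,33.5) (5,23)
edge 0: (4.5,10.5)→(13,1)  cross = 4.5·1 − 13·10.5 = -132.0000; (r_i+r_j)·cross = 17.5·-132.0000 = -2310.0000
edge 1: (13,1)→(19.5,4.5)  cross = 13·4.5 − 19.5·1 = 39.0000; (r_i+r_j)·cross = 32.5·39.0000 = 1267.5000
edge 2: (19.5,4.5)→(18,28.5)  cross = 19.5·28.5 − 18·4.5 = 474.7500; (r_i+r_j)·cross = 37.5·474.7500 = 17803.1250
edge 3: (18,28.5)→(9.5,33.5)  cross = 18·33.5 − 9.5·28.5 = 332.2500; (r_i+r_j)·cross = 27.5·332.2500 = 9136.8750
edge 4: (9.5,33.5)→(5,23)  cross = 9.5·23 − 5·33.5 = 51.0000; (r_i+r_j)·cross = 14.5·51.0000 = 739.5000
edge 5: (5,23)→(4.5,10.5)  cross = 5·10.5 − 4.5·23 = -51.0000; (r_i+r_j)·cross = 9.5·-51.0000 = -484.5000
Σcross = 714.0000 → A = |Σcross|/2 = 357.0000 mm²
Σ(r_i+r_j)·cross = 26152.5000 → first moment M = |Σ|/6 = 4358.7500
R_c = M/A = 4358.7500/357.0000 = 12.2094 mm
θ = 120° = 2.094395 rad
V = θ·R_c·A = 2.094395·12.2094·357.0000 = 9128.945 mm³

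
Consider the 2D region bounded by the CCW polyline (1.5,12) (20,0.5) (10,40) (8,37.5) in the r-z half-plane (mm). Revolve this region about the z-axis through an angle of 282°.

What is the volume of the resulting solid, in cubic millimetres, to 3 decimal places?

Profile (r,z), 4 vertices: (1.5,12) (20,0.5) (10,40) (8,37.5)
edge 0: (1.5,12)→(20,0.5)  cross = 1.5·0.5 − 20·12 = -239.2500; (r_i+r_j)·cross = 21.5·-239.2500 = -5143.8750
edge 1: (20,0.5)→(10,40)  cross = 20·40 − 10·0.5 = 795.0000; (r_i+r_j)·cross = 30·795.0000 = 23850.0000
edge 2: (10,40)→(8,37.5)  cross = 10·37.5 − 8·40 = 55.0000; (r_i+r_j)·cross = 18·55.0000 = 990.0000
edge 3: (8,37.5)→(1.5,12)  cross = 8·12 − 1.5·37.5 = 39.7500; (r_i+r_j)·cross = 9.5·39.7500 = 377.6250
Σcross = 650.5000 → A = |Σcross|/2 = 325.2500 mm²
Σ(r_i+r_j)·cross = 20073.7500 → first moment M = |Σ|/6 = 3345.6250
R_c = M/A = 3345.6250/325.2500 = 10.2863 mm
θ = 282° = 4.921828 rad
V = θ·R_c·A = 4.921828·10.2863·325.2500 = 16466.592 mm³

Volume = 16466.592 mm³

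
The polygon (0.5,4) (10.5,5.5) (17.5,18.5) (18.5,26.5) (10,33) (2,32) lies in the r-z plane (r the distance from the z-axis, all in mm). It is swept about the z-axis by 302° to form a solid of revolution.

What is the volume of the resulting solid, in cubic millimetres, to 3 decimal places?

Profile (r,z), 6 vertices: (0.5,4) (10.5,5.5) (17.5,18.5) (18.5,26.5) (10,33) (2,32)
edge 0: (0.5,4)→(10.5,5.5)  cross = 0.5·5.5 − 10.5·4 = -39.2500; (r_i+r_j)·cross = 11·-39.2500 = -431.7500
edge 1: (10.5,5.5)→(17.5,18.5)  cross = 10.5·18.5 − 17.5·5.5 = 98.0000; (r_i+r_j)·cross = 28·98.0000 = 2744.0000
edge 2: (17.5,18.5)→(18.5,26.5)  cross = 17.5·26.5 − 18.5·18.5 = 121.5000; (r_i+r_j)·cross = 36·121.5000 = 4374.0000
edge 3: (18.5,26.5)→(10,33)  cross = 18.5·33 − 10·26.5 = 345.5000; (r_i+r_j)·cross = 28.5·345.5000 = 9846.7500
edge 4: (10,33)→(2,32)  cross = 10·32 − 2·33 = 254.0000; (r_i+r_j)·cross = 12·254.0000 = 3048.0000
edge 5: (2,32)→(0.5,4)  cross = 2·4 − 0.5·32 = -8.0000; (r_i+r_j)·cross = 2.5·-8.0000 = -20.0000
Σcross = 771.7500 → A = |Σcross|/2 = 385.8750 mm²
Σ(r_i+r_j)·cross = 19561.0000 → first moment M = |Σ|/6 = 3260.1667
R_c = M/A = 3260.1667/385.8750 = 8.4488 mm
θ = 302° = 5.270894 rad
V = θ·R_c·A = 5.270894·8.4488·385.8750 = 17183.994 mm³

Volume = 17183.994 mm³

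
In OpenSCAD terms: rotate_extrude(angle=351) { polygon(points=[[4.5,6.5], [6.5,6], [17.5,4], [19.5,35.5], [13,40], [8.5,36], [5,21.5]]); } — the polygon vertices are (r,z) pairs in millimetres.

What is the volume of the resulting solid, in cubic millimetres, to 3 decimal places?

Volume = 31208.935 mm³

Profile (r,z), 7 vertices: (4.5,6.5) (6.5,6) (17.5,4) (19.5,35.5) (13,40) (8.5,36) (5,21.5)
edge 0: (4.5,6.5)→(6.5,6)  cross = 4.5·6 − 6.5·6.5 = -15.2500; (r_i+r_j)·cross = 11·-15.2500 = -167.7500
edge 1: (6.5,6)→(17.5,4)  cross = 6.5·4 − 17.5·6 = -79.0000; (r_i+r_j)·cross = 24·-79.0000 = -1896.0000
edge 2: (17.5,4)→(19.5,35.5)  cross = 17.5·35.5 − 19.5·4 = 543.2500; (r_i+r_j)·cross = 37·543.2500 = 20100.2500
edge 3: (19.5,35.5)→(13,40)  cross = 19.5·40 − 13·35.5 = 318.5000; (r_i+r_j)·cross = 32.5·318.5000 = 10351.2500
edge 4: (13,40)→(8.5,36)  cross = 13·36 − 8.5·40 = 128.0000; (r_i+r_j)·cross = 21.5·128.0000 = 2752.0000
edge 5: (8.5,36)→(5,21.5)  cross = 8.5·21.5 − 5·36 = 2.7500; (r_i+r_j)·cross = 13.5·2.7500 = 37.1250
edge 6: (5,21.5)→(4.5,6.5)  cross = 5·6.5 − 4.5·21.5 = -64.2500; (r_i+r_j)·cross = 9.5·-64.2500 = -610.3750
Σcross = 834.0000 → A = |Σcross|/2 = 417.0000 mm²
Σ(r_i+r_j)·cross = 30566.5000 → first moment M = |Σ|/6 = 5094.4167
R_c = M/A = 5094.4167/417.0000 = 12.2168 mm
θ = 351° = 6.126106 rad
V = θ·R_c·A = 6.126106·12.2168·417.0000 = 31208.935 mm³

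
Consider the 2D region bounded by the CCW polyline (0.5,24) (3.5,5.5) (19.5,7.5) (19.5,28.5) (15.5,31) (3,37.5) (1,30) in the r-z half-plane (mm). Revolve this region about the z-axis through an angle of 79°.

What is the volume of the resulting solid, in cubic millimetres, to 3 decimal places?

Profile (r,z), 7 vertices: (0.5,24) (3.5,5.5) (19.5,7.5) (19.5,28.5) (15.5,31) (3,37.5) (1,30)
edge 0: (0.5,24)→(3.5,5.5)  cross = 0.5·5.5 − 3.5·24 = -81.2500; (r_i+r_j)·cross = 4·-81.2500 = -325.0000
edge 1: (3.5,5.5)→(19.5,7.5)  cross = 3.5·7.5 − 19.5·5.5 = -81.0000; (r_i+r_j)·cross = 23·-81.0000 = -1863.0000
edge 2: (19.5,7.5)→(19.5,28.5)  cross = 19.5·28.5 − 19.5·7.5 = 409.5000; (r_i+r_j)·cross = 39·409.5000 = 15970.5000
edge 3: (19.5,28.5)→(15.5,31)  cross = 19.5·31 − 15.5·28.5 = 162.7500; (r_i+r_j)·cross = 35·162.7500 = 5696.2500
edge 4: (15.5,31)→(3,37.5)  cross = 15.5·37.5 − 3·31 = 488.2500; (r_i+r_j)·cross = 18.5·488.2500 = 9032.6250
edge 5: (3,37.5)→(1,30)  cross = 3·30 − 1·37.5 = 52.5000; (r_i+r_j)·cross = 4·52.5000 = 210.0000
edge 6: (1,30)→(0.5,24)  cross = 1·24 − 0.5·30 = 9.0000; (r_i+r_j)·cross = 1.5·9.0000 = 13.5000
Σcross = 959.7500 → A = |Σcross|/2 = 479.8750 mm²
Σ(r_i+r_j)·cross = 28734.8750 → first moment M = |Σ|/6 = 4789.1458
R_c = M/A = 4789.1458/479.8750 = 9.9800 mm
θ = 79° = 1.378810 rad
V = θ·R_c·A = 1.378810·9.9800·479.8750 = 6603.323 mm³

Volume = 6603.323 mm³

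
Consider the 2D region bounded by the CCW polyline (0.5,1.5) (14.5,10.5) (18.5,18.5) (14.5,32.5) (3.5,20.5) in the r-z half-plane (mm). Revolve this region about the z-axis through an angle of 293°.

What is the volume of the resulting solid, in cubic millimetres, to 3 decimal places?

Profile (r,z), 5 vertices: (0.5,1.5) (14.5,10.5) (18.5,18.5) (14.5,32.5) (3.5,20.5)
edge 0: (0.5,1.5)→(14.5,10.5)  cross = 0.5·10.5 − 14.5·1.5 = -16.5000; (r_i+r_j)·cross = 15·-16.5000 = -247.5000
edge 1: (14.5,10.5)→(18.5,18.5)  cross = 14.5·18.5 − 18.5·10.5 = 74.0000; (r_i+r_j)·cross = 33·74.0000 = 2442.0000
edge 2: (18.5,18.5)→(14.5,32.5)  cross = 18.5·32.5 − 14.5·18.5 = 333.0000; (r_i+r_j)·cross = 33·333.0000 = 10989.0000
edge 3: (14.5,32.5)→(3.5,20.5)  cross = 14.5·20.5 − 3.5·32.5 = 183.5000; (r_i+r_j)·cross = 18·183.5000 = 3303.0000
edge 4: (3.5,20.5)→(0.5,1.5)  cross = 3.5·1.5 − 0.5·20.5 = -5.0000; (r_i+r_j)·cross = 4·-5.0000 = -20.0000
Σcross = 569.0000 → A = |Σcross|/2 = 284.5000 mm²
Σ(r_i+r_j)·cross = 16466.5000 → first moment M = |Σ|/6 = 2744.4167
R_c = M/A = 2744.4167/284.5000 = 9.6465 mm
θ = 293° = 5.113815 rad
V = θ·R_c·A = 5.113815·9.6465·284.5000 = 14034.438 mm³

Volume = 14034.438 mm³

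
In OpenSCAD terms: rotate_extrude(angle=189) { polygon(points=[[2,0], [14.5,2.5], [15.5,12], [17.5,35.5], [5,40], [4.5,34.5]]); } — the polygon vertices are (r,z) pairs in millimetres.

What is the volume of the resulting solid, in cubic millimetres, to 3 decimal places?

Volume = 14626.725 mm³

Profile (r,z), 6 vertices: (2,0) (14.5,2.5) (15.5,12) (17.5,35.5) (5,40) (4.5,34.5)
edge 0: (2,0)→(14.5,2.5)  cross = 2·2.5 − 14.5·0 = 5.0000; (r_i+r_j)·cross = 16.5·5.0000 = 82.5000
edge 1: (14.5,2.5)→(15.5,12)  cross = 14.5·12 − 15.5·2.5 = 135.2500; (r_i+r_j)·cross = 30·135.2500 = 4057.5000
edge 2: (15.5,12)→(17.5,35.5)  cross = 15.5·35.5 − 17.5·12 = 340.2500; (r_i+r_j)·cross = 33·340.2500 = 11228.2500
edge 3: (17.5,35.5)→(5,40)  cross = 17.5·40 − 5·35.5 = 522.5000; (r_i+r_j)·cross = 22.5·522.5000 = 11756.2500
edge 4: (5,40)→(4.5,34.5)  cross = 5·34.5 − 4.5·40 = -7.5000; (r_i+r_j)·cross = 9.5·-7.5000 = -71.2500
edge 5: (4.5,34.5)→(2,0)  cross = 4.5·0 − 2·34.5 = -69.0000; (r_i+r_j)·cross = 6.5·-69.0000 = -448.5000
Σcross = 926.5000 → A = |Σcross|/2 = 463.2500 mm²
Σ(r_i+r_j)·cross = 26604.7500 → first moment M = |Σ|/6 = 4434.1250
R_c = M/A = 4434.1250/463.2500 = 9.5718 mm
θ = 189° = 3.298672 rad
V = θ·R_c·A = 3.298672·9.5718·463.2500 = 14626.725 mm³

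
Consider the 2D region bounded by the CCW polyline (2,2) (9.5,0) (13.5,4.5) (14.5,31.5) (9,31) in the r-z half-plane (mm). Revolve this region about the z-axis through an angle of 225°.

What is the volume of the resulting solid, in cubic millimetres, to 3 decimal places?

Volume = 9334.294 mm³

Profile (r,z), 5 vertices: (2,2) (9.5,0) (13.5,4.5) (14.5,31.5) (9,31)
edge 0: (2,2)→(9.5,0)  cross = 2·0 − 9.5·2 = -19.0000; (r_i+r_j)·cross = 11.5·-19.0000 = -218.5000
edge 1: (9.5,0)→(13.5,4.5)  cross = 9.5·4.5 − 13.5·0 = 42.7500; (r_i+r_j)·cross = 23·42.7500 = 983.2500
edge 2: (13.5,4.5)→(14.5,31.5)  cross = 13.5·31.5 − 14.5·4.5 = 360.0000; (r_i+r_j)·cross = 28·360.0000 = 10080.0000
edge 3: (14.5,31.5)→(9,31)  cross = 14.5·31 − 9·31.5 = 166.0000; (r_i+r_j)·cross = 23.5·166.0000 = 3901.0000
edge 4: (9,31)→(2,2)  cross = 9·2 − 2·31 = -44.0000; (r_i+r_j)·cross = 11·-44.0000 = -484.0000
Σcross = 505.7500 → A = |Σcross|/2 = 252.8750 mm²
Σ(r_i+r_j)·cross = 14261.7500 → first moment M = |Σ|/6 = 2376.9583
R_c = M/A = 2376.9583/252.8750 = 9.3997 mm
θ = 225° = 3.926991 rad
V = θ·R_c·A = 3.926991·9.3997·252.8750 = 9334.294 mm³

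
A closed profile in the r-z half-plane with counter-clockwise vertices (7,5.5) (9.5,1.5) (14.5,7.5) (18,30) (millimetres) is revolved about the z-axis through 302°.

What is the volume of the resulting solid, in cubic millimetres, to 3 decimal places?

Profile (r,z), 4 vertices: (7,5.5) (9.5,1.5) (14.5,7.5) (18,30)
edge 0: (7,5.5)→(9.5,1.5)  cross = 7·1.5 − 9.5·5.5 = -41.7500; (r_i+r_j)·cross = 16.5·-41.7500 = -688.8750
edge 1: (9.5,1.5)→(14.5,7.5)  cross = 9.5·7.5 − 14.5·1.5 = 49.5000; (r_i+r_j)·cross = 24·49.5000 = 1188.0000
edge 2: (14.5,7.5)→(18,30)  cross = 14.5·30 − 18·7.5 = 300.0000; (r_i+r_j)·cross = 32.5·300.0000 = 9750.0000
edge 3: (18,30)→(7,5.5)  cross = 18·5.5 − 7·30 = -111.0000; (r_i+r_j)·cross = 25·-111.0000 = -2775.0000
Σcross = 196.7500 → A = |Σcross|/2 = 98.3750 mm²
Σ(r_i+r_j)·cross = 7474.1250 → first moment M = |Σ|/6 = 1245.6875
R_c = M/A = 1245.6875/98.3750 = 12.6626 mm
θ = 302° = 5.270894 rad
V = θ·R_c·A = 5.270894·12.6626·98.3750 = 6565.887 mm³

Volume = 6565.887 mm³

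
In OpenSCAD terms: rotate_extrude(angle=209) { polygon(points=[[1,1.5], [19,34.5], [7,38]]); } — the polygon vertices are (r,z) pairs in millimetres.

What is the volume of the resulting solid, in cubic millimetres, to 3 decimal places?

Volume = 7534.403 mm³

Profile (r,z), 3 vertices: (1,1.5) (19,34.5) (7,38)
edge 0: (1,1.5)→(19,34.5)  cross = 1·34.5 − 19·1.5 = 6.0000; (r_i+r_j)·cross = 20·6.0000 = 120.0000
edge 1: (19,34.5)→(7,38)  cross = 19·38 − 7·34.5 = 480.5000; (r_i+r_j)·cross = 26·480.5000 = 12493.0000
edge 2: (7,38)→(1,1.5)  cross = 7·1.5 − 1·38 = -27.5000; (r_i+r_j)·cross = 8·-27.5000 = -220.0000
Σcross = 459.0000 → A = |Σcross|/2 = 229.5000 mm²
Σ(r_i+r_j)·cross = 12393.0000 → first moment M = |Σ|/6 = 2065.5000
R_c = M/A = 2065.5000/229.5000 = 9.0000 mm
θ = 209° = 3.647738 rad
V = θ·R_c·A = 3.647738·9.0000·229.5000 = 7534.403 mm³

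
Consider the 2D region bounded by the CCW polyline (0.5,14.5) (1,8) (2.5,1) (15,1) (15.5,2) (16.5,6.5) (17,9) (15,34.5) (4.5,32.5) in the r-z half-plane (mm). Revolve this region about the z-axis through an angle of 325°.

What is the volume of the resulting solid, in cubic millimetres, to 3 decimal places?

Profile (r,z), 9 vertices: (0.5,14.5) (1,8) (2.5,1) (15,1) (15.5,2) (16.5,6.5) (17,9) (15,34.5) (4.5,32.5)
edge 0: (0.5,14.5)→(1,8)  cross = 0.5·8 − 1·14.5 = -10.5000; (r_i+r_j)·cross = 1.5·-10.5000 = -15.7500
edge 1: (1,8)→(2.5,1)  cross = 1·1 − 2.5·8 = -19.0000; (r_i+r_j)·cross = 3.5·-19.0000 = -66.5000
edge 2: (2.5,1)→(15,1)  cross = 2.5·1 − 15·1 = -12.5000; (r_i+r_j)·cross = 17.5·-12.5000 = -218.7500
edge 3: (15,1)→(15.5,2)  cross = 15·2 − 15.5·1 = 14.5000; (r_i+r_j)·cross = 30.5·14.5000 = 442.2500
edge 4: (15.5,2)→(16.5,6.5)  cross = 15.5·6.5 − 16.5·2 = 67.7500; (r_i+r_j)·cross = 32·67.7500 = 2168.0000
edge 5: (16.5,6.5)→(17,9)  cross = 16.5·9 − 17·6.5 = 38.0000; (r_i+r_j)·cross = 33.5·38.0000 = 1273.0000
edge 6: (17,9)→(15,34.5)  cross = 17·34.5 − 15·9 = 451.5000; (r_i+r_j)·cross = 32·451.5000 = 14448.0000
edge 7: (15,34.5)→(4.5,32.5)  cross = 15·32.5 − 4.5·34.5 = 332.2500; (r_i+r_j)·cross = 19.5·332.2500 = 6478.8750
edge 8: (4.5,32.5)→(0.5,14.5)  cross = 4.5·14.5 − 0.5·32.5 = 49.0000; (r_i+r_j)·cross = 5·49.0000 = 245.0000
Σcross = 911.0000 → A = |Σcross|/2 = 455.5000 mm²
Σ(r_i+r_j)·cross = 24754.1250 → first moment M = |Σ|/6 = 4125.6875
R_c = M/A = 4125.6875/455.5000 = 9.0575 mm
θ = 325° = 5.672320 rad
V = θ·R_c·A = 5.672320·9.0575·455.5000 = 23402.220 mm³

Volume = 23402.220 mm³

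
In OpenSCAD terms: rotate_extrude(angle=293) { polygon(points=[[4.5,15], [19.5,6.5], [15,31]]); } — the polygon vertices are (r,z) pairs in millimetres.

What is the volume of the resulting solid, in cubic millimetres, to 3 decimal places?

Profile (r,z), 3 vertices: (4.5,15) (19.5,6.5) (15,31)
edge 0: (4.5,15)→(19.5,6.5)  cross = 4.5·6.5 − 19.5·15 = -263.2500; (r_i+r_j)·cross = 24·-263.2500 = -6318.0000
edge 1: (19.5,6.5)→(15,31)  cross = 19.5·31 − 15·6.5 = 507.0000; (r_i+r_j)·cross = 34.5·507.0000 = 17491.5000
edge 2: (15,31)→(4.5,15)  cross = 15·15 − 4.5·31 = 85.5000; (r_i+r_j)·cross = 19.5·85.5000 = 1667.2500
Σcross = 329.2500 → A = |Σcross|/2 = 164.6250 mm²
Σ(r_i+r_j)·cross = 12840.7500 → first moment M = |Σ|/6 = 2140.1250
R_c = M/A = 2140.1250/164.6250 = 13.0000 mm
θ = 293° = 5.113815 rad
V = θ·R_c·A = 5.113815·13.0000·164.6250 = 10944.203 mm³

Volume = 10944.203 mm³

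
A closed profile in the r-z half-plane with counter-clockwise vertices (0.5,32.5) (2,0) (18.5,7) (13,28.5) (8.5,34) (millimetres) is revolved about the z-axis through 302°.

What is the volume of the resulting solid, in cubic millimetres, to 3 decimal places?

Volume = 18003.838 mm³

Profile (r,z), 5 vertices: (0.5,32.5) (2,0) (18.5,7) (13,28.5) (8.5,34)
edge 0: (0.5,32.5)→(2,0)  cross = 0.5·0 − 2·32.5 = -65.0000; (r_i+r_j)·cross = 2.5·-65.0000 = -162.5000
edge 1: (2,0)→(18.5,7)  cross = 2·7 − 18.5·0 = 14.0000; (r_i+r_j)·cross = 20.5·14.0000 = 287.0000
edge 2: (18.5,7)→(13,28.5)  cross = 18.5·28.5 − 13·7 = 436.2500; (r_i+r_j)·cross = 31.5·436.2500 = 13741.8750
edge 3: (13,28.5)→(8.5,34)  cross = 13·34 − 8.5·28.5 = 199.7500; (r_i+r_j)·cross = 21.5·199.7500 = 4294.6250
edge 4: (8.5,34)→(0.5,32.5)  cross = 8.5·32.5 − 0.5·34 = 259.2500; (r_i+r_j)·cross = 9·259.2500 = 2333.2500
Σcross = 844.2500 → A = |Σcross|/2 = 422.1250 mm²
Σ(r_i+r_j)·cross = 20494.2500 → first moment M = |Σ|/6 = 3415.7083
R_c = M/A = 3415.7083/422.1250 = 8.0917 mm
θ = 302° = 5.270894 rad
V = θ·R_c·A = 5.270894·8.0917·422.1250 = 18003.838 mm³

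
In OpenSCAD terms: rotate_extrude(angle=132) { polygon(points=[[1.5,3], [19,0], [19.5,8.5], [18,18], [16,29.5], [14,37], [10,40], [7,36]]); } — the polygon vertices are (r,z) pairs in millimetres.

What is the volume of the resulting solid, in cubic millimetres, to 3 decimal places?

Profile (r,z), 8 vertices: (1.5,3) (19,0) (19.5,8.5) (18,18) (16,29.5) (14,37) (10,40) (7,36)
edge 0: (1.5,3)→(19,0)  cross = 1.5·0 − 19·3 = -57.0000; (r_i+r_j)·cross = 20.5·-57.0000 = -1168.5000
edge 1: (19,0)→(19.5,8.5)  cross = 19·8.5 − 19.5·0 = 161.5000; (r_i+r_j)·cross = 38.5·161.5000 = 6217.7500
edge 2: (19.5,8.5)→(18,18)  cross = 19.5·18 − 18·8.5 = 198.0000; (r_i+r_j)·cross = 37.5·198.0000 = 7425.0000
edge 3: (18,18)→(16,29.5)  cross = 18·29.5 − 16·18 = 243.0000; (r_i+r_j)·cross = 34·243.0000 = 8262.0000
edge 4: (16,29.5)→(14,37)  cross = 16·37 − 14·29.5 = 179.0000; (r_i+r_j)·cross = 30·179.0000 = 5370.0000
edge 5: (14,37)→(10,40)  cross = 14·40 − 10·37 = 190.0000; (r_i+r_j)·cross = 24·190.0000 = 4560.0000
edge 6: (10,40)→(7,36)  cross = 10·36 − 7·40 = 80.0000; (r_i+r_j)·cross = 17·80.0000 = 1360.0000
edge 7: (7,36)→(1.5,3)  cross = 7·3 − 1.5·36 = -33.0000; (r_i+r_j)·cross = 8.5·-33.0000 = -280.5000
Σcross = 961.5000 → A = |Σcross|/2 = 480.7500 mm²
Σ(r_i+r_j)·cross = 31745.7500 → first moment M = |Σ|/6 = 5290.9583
R_c = M/A = 5290.9583/480.7500 = 11.0056 mm
θ = 132° = 2.303835 rad
V = θ·R_c·A = 2.303835·11.0056·480.7500 = 12189.493 mm³

Volume = 12189.493 mm³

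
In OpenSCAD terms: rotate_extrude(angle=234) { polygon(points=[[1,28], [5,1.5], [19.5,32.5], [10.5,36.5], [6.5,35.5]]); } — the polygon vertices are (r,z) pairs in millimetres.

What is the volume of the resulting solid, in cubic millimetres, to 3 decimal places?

Profile (r,z), 5 vertices: (1,28) (5,1.5) (19.5,32.5) (10.5,36.5) (6.5,35.5)
edge 0: (1,28)→(5,1.5)  cross = 1·1.5 − 5·28 = -138.5000; (r_i+r_j)·cross = 6·-138.5000 = -831.0000
edge 1: (5,1.5)→(19.5,32.5)  cross = 5·32.5 − 19.5·1.5 = 133.2500; (r_i+r_j)·cross = 24.5·133.2500 = 3264.6250
edge 2: (19.5,32.5)→(10.5,36.5)  cross = 19.5·36.5 − 10.5·32.5 = 370.5000; (r_i+r_j)·cross = 30·370.5000 = 11115.0000
edge 3: (10.5,36.5)→(6.5,35.5)  cross = 10.5·35.5 − 6.5·36.5 = 135.5000; (r_i+r_j)·cross = 17·135.5000 = 2303.5000
edge 4: (6.5,35.5)→(1,28)  cross = 6.5·28 − 1·35.5 = 146.5000; (r_i+r_j)·cross = 7.5·146.5000 = 1098.7500
Σcross = 647.2500 → A = |Σcross|/2 = 323.6250 mm²
Σ(r_i+r_j)·cross = 16950.8750 → first moment M = |Σ|/6 = 2825.1458
R_c = M/A = 2825.1458/323.6250 = 8.7297 mm
θ = 234° = 4.084070 rad
V = θ·R_c·A = 4.084070·8.7297·323.6250 = 11538.095 mm³

Volume = 11538.095 mm³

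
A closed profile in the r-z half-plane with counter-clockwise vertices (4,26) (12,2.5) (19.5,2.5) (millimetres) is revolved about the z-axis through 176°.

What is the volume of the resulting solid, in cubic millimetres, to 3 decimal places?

Volume = 3203.290 mm³

Profile (r,z), 3 vertices: (4,26) (12,2.5) (19.5,2.5)
edge 0: (4,26)→(12,2.5)  cross = 4·2.5 − 12·26 = -302.0000; (r_i+r_j)·cross = 16·-302.0000 = -4832.0000
edge 1: (12,2.5)→(19.5,2.5)  cross = 12·2.5 − 19.5·2.5 = -18.7500; (r_i+r_j)·cross = 31.5·-18.7500 = -590.6250
edge 2: (19.5,2.5)→(4,26)  cross = 19.5·26 − 4·2.5 = 497.0000; (r_i+r_j)·cross = 23.5·497.0000 = 11679.5000
Σcross = 176.2500 → A = |Σcross|/2 = 88.1250 mm²
Σ(r_i+r_j)·cross = 6256.8750 → first moment M = |Σ|/6 = 1042.8125
R_c = M/A = 1042.8125/88.1250 = 11.8333 mm
θ = 176° = 3.071779 rad
V = θ·R_c·A = 3.071779·11.8333·88.1250 = 3203.290 mm³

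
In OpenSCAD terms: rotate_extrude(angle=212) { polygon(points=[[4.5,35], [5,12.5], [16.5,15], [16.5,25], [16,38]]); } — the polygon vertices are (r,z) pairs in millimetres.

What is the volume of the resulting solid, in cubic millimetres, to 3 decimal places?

Volume = 10389.259 mm³

Profile (r,z), 5 vertices: (4.5,35) (5,12.5) (16.5,15) (16.5,25) (16,38)
edge 0: (4.5,35)→(5,12.5)  cross = 4.5·12.5 − 5·35 = -118.7500; (r_i+r_j)·cross = 9.5·-118.7500 = -1128.1250
edge 1: (5,12.5)→(16.5,15)  cross = 5·15 − 16.5·12.5 = -131.2500; (r_i+r_j)·cross = 21.5·-131.2500 = -2821.8750
edge 2: (16.5,15)→(16.5,25)  cross = 16.5·25 − 16.5·15 = 165.0000; (r_i+r_j)·cross = 33·165.0000 = 5445.0000
edge 3: (16.5,25)→(16,38)  cross = 16.5·38 − 16·25 = 227.0000; (r_i+r_j)·cross = 32.5·227.0000 = 7377.5000
edge 4: (16,38)→(4.5,35)  cross = 16·35 − 4.5·38 = 389.0000; (r_i+r_j)·cross = 20.5·389.0000 = 7974.5000
Σcross = 531.0000 → A = |Σcross|/2 = 265.5000 mm²
Σ(r_i+r_j)·cross = 16847.0000 → first moment M = |Σ|/6 = 2807.8333
R_c = M/A = 2807.8333/265.5000 = 10.5756 mm
θ = 212° = 3.700098 rad
V = θ·R_c·A = 3.700098·10.5756·265.5000 = 10389.259 mm³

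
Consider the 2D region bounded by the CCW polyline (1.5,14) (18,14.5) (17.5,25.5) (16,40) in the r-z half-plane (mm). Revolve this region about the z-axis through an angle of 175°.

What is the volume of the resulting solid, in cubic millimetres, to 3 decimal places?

Volume = 7864.126 mm³

Profile (r,z), 4 vertices: (1.5,14) (18,14.5) (17.5,25.5) (16,40)
edge 0: (1.5,14)→(18,14.5)  cross = 1.5·14.5 − 18·14 = -230.2500; (r_i+r_j)·cross = 19.5·-230.2500 = -4489.8750
edge 1: (18,14.5)→(17.5,25.5)  cross = 18·25.5 − 17.5·14.5 = 205.2500; (r_i+r_j)·cross = 35.5·205.2500 = 7286.3750
edge 2: (17.5,25.5)→(16,40)  cross = 17.5·40 − 16·25.5 = 292.0000; (r_i+r_j)·cross = 33.5·292.0000 = 9782.0000
edge 3: (16,40)→(1.5,14)  cross = 16·14 − 1.5·40 = 164.0000; (r_i+r_j)·cross = 17.5·164.0000 = 2870.0000
Σcross = 431.0000 → A = |Σcross|/2 = 215.5000 mm²
Σ(r_i+r_j)·cross = 15448.5000 → first moment M = |Σ|/6 = 2574.7500
R_c = M/A = 2574.7500/215.5000 = 11.9478 mm
θ = 175° = 3.054326 rad
V = θ·R_c·A = 3.054326·11.9478·215.5000 = 7864.126 mm³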